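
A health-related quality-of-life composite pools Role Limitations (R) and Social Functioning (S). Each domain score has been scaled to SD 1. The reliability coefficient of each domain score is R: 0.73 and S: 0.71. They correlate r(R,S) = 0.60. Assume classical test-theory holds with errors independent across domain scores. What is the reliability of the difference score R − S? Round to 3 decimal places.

Var(R−S) = 1 + 1 − 2·0.60 = 2 − 1.2 = 0.8.
Under uncorrelated errors the observed covariances equal the true-score covariances, so only the own-variance terms attenuate.
True-score variance = [0.73 + 0.71] − 1.2 = 1.44 − 1.2 = 0.24.
Reliability = 0.24 / 0.8 = 0.300.

0.300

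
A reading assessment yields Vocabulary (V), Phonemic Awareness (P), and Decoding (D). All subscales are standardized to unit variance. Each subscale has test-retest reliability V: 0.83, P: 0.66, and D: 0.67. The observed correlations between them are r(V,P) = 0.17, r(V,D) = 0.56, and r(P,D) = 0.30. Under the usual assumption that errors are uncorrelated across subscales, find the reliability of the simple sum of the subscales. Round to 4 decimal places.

0.8340

Var(V+P+D) = 3 + 2·[0.17 + 0.56 + 0.30] = 3 + 2.06 = 5.06.
Because errors are independent across components, Cov(Tᵢ,Tⱼ) = Cov(Xᵢ,Xⱼ); the off-diagonal part of the true-score variance is the same as above.
True-score variance = [0.83 + 0.66 + 0.67] + 2.06 = 2.16 + 2.06 = 4.22.
Reliability = 4.22 / 5.06 = 0.8340.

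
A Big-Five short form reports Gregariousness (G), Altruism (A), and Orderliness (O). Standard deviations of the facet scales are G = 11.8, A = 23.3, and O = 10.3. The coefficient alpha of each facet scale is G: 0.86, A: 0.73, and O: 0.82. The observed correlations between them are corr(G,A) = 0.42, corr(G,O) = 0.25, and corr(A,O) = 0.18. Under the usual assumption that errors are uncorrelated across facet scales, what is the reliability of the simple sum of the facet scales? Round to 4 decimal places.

0.8412

Var(G+A+O) = 11.8² + 23.3² + 10.3² + 2·[11.8·23.3·0.42 + 11.8·10.3·0.25 + 23.3·10.3·0.18] = 788.22 + 378.116 = 1166.34.
With uncorrelated errors the cross-covariances are all true-score covariance, so they carry over unchanged; only the diagonal terms shrink to ρᵢσᵢ².
True-score variance = [11.8²·0.86 + 23.3²·0.73 + 10.3²·0.82] + 378.116 = 603.05 + 378.116 = 981.166.
Reliability = 981.166 / 1166.34 = 0.8412.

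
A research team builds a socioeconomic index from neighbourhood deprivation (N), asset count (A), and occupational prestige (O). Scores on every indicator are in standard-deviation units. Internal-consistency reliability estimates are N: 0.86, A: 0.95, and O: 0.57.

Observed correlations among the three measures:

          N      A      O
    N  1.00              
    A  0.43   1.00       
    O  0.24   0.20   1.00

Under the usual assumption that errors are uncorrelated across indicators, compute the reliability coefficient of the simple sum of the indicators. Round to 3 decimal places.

0.869

Var(N+A+O) = 3 + 2·[0.43 + 0.24 + 0.20] = 3 + 1.74 = 4.74.
Because errors are independent across components, Cov(Tᵢ,Tⱼ) = Cov(Xᵢ,Xⱼ); the off-diagonal part of the true-score variance is the same as above.
True-score variance = [0.86 + 0.95 + 0.57] + 1.74 = 2.38 + 1.74 = 4.12.
Reliability = 4.12 / 4.74 = 0.869.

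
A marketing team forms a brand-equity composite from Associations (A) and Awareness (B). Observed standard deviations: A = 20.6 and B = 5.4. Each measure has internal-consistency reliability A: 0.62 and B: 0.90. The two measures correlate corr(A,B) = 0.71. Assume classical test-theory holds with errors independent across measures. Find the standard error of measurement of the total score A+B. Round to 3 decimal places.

Var(total) = 453.52 + 157.961 = 611.481.
True-score variance = 289.347 + 157.961 = 447.308, so reliability = 0.7315.
Error variance = 611.481 − 447.308 = 164.173; SEM = √164.173 = 12.813.

12.813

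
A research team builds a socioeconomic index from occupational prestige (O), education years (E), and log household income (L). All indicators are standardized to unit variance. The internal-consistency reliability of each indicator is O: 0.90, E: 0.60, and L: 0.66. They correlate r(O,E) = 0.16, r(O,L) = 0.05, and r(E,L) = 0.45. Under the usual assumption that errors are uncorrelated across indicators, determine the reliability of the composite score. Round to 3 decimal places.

0.806

Var(O+E+L) = 3 + 2·[0.16 + 0.05 + 0.45] = 3 + 1.32 = 4.32.
With uncorrelated errors the cross-covariances are all true-score covariance, so they carry over unchanged; only the diagonal terms shrink to ρᵢσᵢ².
True-score variance = [0.90 + 0.60 + 0.66] + 1.32 = 2.16 + 1.32 = 3.48.
Reliability = 3.48 / 4.32 = 0.806.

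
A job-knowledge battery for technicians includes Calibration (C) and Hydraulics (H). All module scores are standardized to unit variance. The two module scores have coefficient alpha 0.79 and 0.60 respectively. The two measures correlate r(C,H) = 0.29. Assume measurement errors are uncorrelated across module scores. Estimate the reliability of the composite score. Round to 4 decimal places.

0.7636

Var(C+H) = 2 + 2·[0.29] = 2 + 0.58 = 2.58.
With uncorrelated errors the cross-covariances are all true-score covariance, so they carry over unchanged; only the diagonal terms shrink to ρᵢσᵢ².
True-score variance = [0.79 + 0.60] + 0.58 = 1.39 + 0.58 = 1.97.
Reliability = 1.97 / 2.58 = 0.7636.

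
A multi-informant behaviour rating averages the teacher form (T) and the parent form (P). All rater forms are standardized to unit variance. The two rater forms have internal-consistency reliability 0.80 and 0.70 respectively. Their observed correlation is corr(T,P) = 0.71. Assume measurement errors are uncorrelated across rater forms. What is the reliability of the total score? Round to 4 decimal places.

0.8538

Var(T+P) = 2 + 2·[0.71] = 2 + 1.42 = 3.42.
Because errors are independent across components, Cov(Tᵢ,Tⱼ) = Cov(Xᵢ,Xⱼ); the off-diagonal part of the true-score variance is the same as above.
True-score variance = [0.80 + 0.70] + 1.42 = 1.5 + 1.42 = 2.92.
Reliability = 2.92 / 3.42 = 0.8538.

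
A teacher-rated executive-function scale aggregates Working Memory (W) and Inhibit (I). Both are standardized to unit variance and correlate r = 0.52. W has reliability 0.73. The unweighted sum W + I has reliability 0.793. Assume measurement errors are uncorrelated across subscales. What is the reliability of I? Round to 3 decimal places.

0.641

Var(W+I) = 2 + 2·0.52 = 3.040.
True-score variance = ρ_W + ρ_I + 2·0.52, so 0.793 = (0.73 + ρ_I + 1.04) / 3.040.
ρ_I = 0.793·3.040 − 0.73 − 1.04 = 0.641.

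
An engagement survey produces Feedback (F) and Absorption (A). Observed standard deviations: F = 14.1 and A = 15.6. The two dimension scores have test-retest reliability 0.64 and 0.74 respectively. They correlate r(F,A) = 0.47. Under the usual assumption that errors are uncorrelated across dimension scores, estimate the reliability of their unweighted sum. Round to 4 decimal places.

Var(F+A) = 14.1² + 15.6² + 2·[14.1·15.6·0.47] = 442.17 + 206.762 = 648.932.
With uncorrelated errors the cross-covariances are all true-score covariance, so they carry over unchanged; only the diagonal terms shrink to ρᵢσᵢ².
True-score variance = [14.1²·0.64 + 15.6²·0.74] + 206.762 = 307.325 + 206.762 = 514.087.
Reliability = 514.087 / 648.932 = 0.7922.

0.7922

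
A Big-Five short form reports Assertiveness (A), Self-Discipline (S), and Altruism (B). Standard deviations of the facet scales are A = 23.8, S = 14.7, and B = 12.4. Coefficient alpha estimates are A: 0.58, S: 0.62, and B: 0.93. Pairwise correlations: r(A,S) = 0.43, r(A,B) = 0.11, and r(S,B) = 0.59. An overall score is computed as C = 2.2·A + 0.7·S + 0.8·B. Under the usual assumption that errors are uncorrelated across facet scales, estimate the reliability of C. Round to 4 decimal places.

Var(C) = 2.2²·23.8² + 0.7²·14.7² + 0.8²·12.4² + 2·[1.54·23.8·14.7·0.43 + 1.76·23.8·12.4·0.11 + 0.56·14.7·12.4·0.59] = 2945.86 + 698.076 = 3643.94.
Under uncorrelated errors the observed covariances equal the true-score covariances, so only the own-variance terms attenuate.
True-score variance = [2.2²·23.8²·0.58 + 0.7²·14.7²·0.62 + 0.8²·12.4²·0.93] + 698.076 = 1747.28 + 698.076 = 2445.35.
Reliability = 2445.35 / 3643.94 = 0.6711.

0.6711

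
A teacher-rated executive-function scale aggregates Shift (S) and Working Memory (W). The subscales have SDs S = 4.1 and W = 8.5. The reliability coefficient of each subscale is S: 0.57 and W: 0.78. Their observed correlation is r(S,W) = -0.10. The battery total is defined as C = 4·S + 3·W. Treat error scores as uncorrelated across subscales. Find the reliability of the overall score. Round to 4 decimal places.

0.6904

Var(C) = 4²·4.1² + 3²·8.5² + 2·[12·4.1·8.5·(-0.10)] = 919.21 − 83.64 = 835.57.
Because errors are independent across components, Cov(Tᵢ,Tⱼ) = Cov(Xᵢ,Xⱼ); the off-diagonal part of the true-score variance is the same as above.
True-score variance = [4²·4.1²·0.57 + 3²·8.5²·0.78] − 83.64 = 660.502 − 83.64 = 576.862.
Reliability = 576.862 / 835.57 = 0.6904.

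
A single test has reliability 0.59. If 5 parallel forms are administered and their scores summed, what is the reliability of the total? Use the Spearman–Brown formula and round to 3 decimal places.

ρ_k = kρ / (1 + (k−1)ρ) = 5·0.59 / (1 + 4·0.59) = 2.950 / 3.360 = 0.878.

0.878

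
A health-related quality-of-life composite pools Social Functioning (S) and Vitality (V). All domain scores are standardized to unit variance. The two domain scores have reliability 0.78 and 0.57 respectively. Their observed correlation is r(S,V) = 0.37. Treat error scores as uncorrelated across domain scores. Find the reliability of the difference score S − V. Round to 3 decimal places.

Var(S−V) = 1 + 1 − 2·0.37 = 2 − 0.74 = 1.26.
Because errors are independent across components, Cov(Tᵢ,Tⱼ) = Cov(Xᵢ,Xⱼ); the off-diagonal part of the true-score variance is the same as above.
True-score variance = [0.78 + 0.57] − 0.74 = 1.35 − 0.74 = 0.61.
Reliability = 0.61 / 1.26 = 0.484.

0.484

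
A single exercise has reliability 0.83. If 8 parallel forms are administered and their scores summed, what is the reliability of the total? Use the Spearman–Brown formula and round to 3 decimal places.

ρ_k = kρ / (1 + (k−1)ρ) = 8·0.83 / (1 + 7·0.83) = 6.640 / 6.810 = 0.975.

0.975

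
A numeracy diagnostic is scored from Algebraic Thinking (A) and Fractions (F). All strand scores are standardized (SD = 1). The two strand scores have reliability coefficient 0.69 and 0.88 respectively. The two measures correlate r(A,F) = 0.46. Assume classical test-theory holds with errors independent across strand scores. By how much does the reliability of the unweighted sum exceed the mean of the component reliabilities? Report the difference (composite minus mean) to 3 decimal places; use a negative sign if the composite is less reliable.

0.068

Var(sum) = 2 + 0.92 = 2.92; true-score variance = 1.57 + 0.92 = 2.49; composite reliability = 0.8527.
Mean component reliability = 0.7850.
Difference = 0.8527 − 0.7850 = 0.068.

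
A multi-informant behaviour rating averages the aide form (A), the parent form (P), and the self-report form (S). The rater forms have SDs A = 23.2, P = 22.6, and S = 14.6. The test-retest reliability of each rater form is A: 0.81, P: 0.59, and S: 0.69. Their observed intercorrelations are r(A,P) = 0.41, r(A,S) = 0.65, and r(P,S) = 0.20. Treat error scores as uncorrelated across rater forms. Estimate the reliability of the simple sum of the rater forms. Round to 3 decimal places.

Var(A+P+S) = 23.2² + 22.6² + 14.6² + 2·[23.2·22.6·0.41 + 23.2·14.6·0.65 + 22.6·14.6·0.20] = 1262.16 + 1002.26 = 2264.42.
Under uncorrelated errors the observed covariances equal the true-score covariances, so only the own-variance terms attenuate.
True-score variance = [23.2²·0.81 + 22.6²·0.59 + 14.6²·0.69] + 1002.26 = 884.403 + 1002.26 = 1886.67.
Reliability = 1886.67 / 2264.42 = 0.833.

0.833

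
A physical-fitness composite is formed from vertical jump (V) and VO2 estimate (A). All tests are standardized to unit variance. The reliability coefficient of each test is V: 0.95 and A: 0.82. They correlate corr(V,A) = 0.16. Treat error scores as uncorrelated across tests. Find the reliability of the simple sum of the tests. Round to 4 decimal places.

0.9009

Var(V+A) = 2 + 2·[0.16] = 2 + 0.32 = 2.32.
Under uncorrelated errors the observed covariances equal the true-score covariances, so only the own-variance terms attenuate.
True-score variance = [0.95 + 0.82] + 0.32 = 1.77 + 0.32 = 2.09.
Reliability = 2.09 / 2.32 = 0.9009.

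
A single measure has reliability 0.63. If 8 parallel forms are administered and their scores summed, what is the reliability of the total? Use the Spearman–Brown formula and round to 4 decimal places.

0.9316

ρ_k = kρ / (1 + (k−1)ρ) = 8·0.63 / (1 + 7·0.63) = 5.040 / 5.410 = 0.9316.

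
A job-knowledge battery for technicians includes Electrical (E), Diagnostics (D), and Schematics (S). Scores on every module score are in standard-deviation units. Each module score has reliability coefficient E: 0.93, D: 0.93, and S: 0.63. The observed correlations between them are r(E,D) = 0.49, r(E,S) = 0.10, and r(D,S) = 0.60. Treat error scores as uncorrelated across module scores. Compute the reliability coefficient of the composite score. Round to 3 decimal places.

0.905

Var(E+D+S) = 3 + 2·[0.49 + 0.10 + 0.60] = 3 + 2.38 = 5.38.
Because errors are independent across components, Cov(Tᵢ,Tⱼ) = Cov(Xᵢ,Xⱼ); the off-diagonal part of the true-score variance is the same as above.
True-score variance = [0.93 + 0.93 + 0.63] + 2.38 = 2.49 + 2.38 = 4.87.
Reliability = 4.87 / 5.38 = 0.905.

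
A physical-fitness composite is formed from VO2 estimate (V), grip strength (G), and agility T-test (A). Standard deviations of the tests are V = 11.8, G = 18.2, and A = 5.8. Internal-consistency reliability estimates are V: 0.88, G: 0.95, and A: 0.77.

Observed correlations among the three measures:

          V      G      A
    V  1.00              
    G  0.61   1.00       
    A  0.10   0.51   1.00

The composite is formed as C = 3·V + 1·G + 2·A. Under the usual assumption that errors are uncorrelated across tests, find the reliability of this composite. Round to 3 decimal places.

0.929

Var(C) = 3²·11.8² + 18.2² + 2²·5.8² + 2·[3·11.8·18.2·0.61 + 6·11.8·5.8·0.10 + 2·18.2·5.8·0.51] = 1718.96 + 1083.49 = 2802.45.
Under uncorrelated errors the observed covariances equal the true-score covariances, so only the own-variance terms attenuate.
True-score variance = [3²·11.8²·0.88 + 18.2²·0.95 + 2²·5.8²·0.77] + 1083.49 = 1521.07 + 1083.49 = 2604.56.
Reliability = 2604.56 / 2802.45 = 0.929.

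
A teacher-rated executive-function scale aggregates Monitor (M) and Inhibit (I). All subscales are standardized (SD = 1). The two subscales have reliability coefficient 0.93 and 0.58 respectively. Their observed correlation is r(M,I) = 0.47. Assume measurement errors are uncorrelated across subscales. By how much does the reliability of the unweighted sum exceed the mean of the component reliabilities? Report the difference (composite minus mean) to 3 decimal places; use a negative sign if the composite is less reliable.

Var(sum) = 2 + 0.94 = 2.94; true-score variance = 1.51 + 0.94 = 2.45; composite reliability = 0.8333.
Mean component reliability = 0.7550.
Difference = 0.8333 − 0.7550 = 0.078.

0.078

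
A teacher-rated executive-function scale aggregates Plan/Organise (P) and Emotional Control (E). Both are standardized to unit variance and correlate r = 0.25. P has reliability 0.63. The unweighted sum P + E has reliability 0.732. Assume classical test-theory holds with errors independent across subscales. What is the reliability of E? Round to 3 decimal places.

Var(P+E) = 2 + 2·0.25 = 2.500.
True-score variance = ρ_P + ρ_E + 2·0.25, so 0.732 = (0.63 + ρ_E + 0.50) / 2.500.
ρ_E = 0.732·2.500 − 0.63 − 0.50 = 0.700.

0.700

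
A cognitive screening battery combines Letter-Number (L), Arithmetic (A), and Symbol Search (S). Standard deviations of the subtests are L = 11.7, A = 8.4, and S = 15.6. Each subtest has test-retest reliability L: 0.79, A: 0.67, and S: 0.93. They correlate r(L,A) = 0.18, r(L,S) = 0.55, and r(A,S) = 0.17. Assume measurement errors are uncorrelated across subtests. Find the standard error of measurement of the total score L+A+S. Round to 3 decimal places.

8.311

Var(total) = 450.81 + 280.706 = 731.516.
True-score variance = 381.743 + 280.706 = 662.449, so reliability = 0.9056.
Error variance = 731.516 − 662.449 = 69.0669; SEM = √69.0669 = 8.311.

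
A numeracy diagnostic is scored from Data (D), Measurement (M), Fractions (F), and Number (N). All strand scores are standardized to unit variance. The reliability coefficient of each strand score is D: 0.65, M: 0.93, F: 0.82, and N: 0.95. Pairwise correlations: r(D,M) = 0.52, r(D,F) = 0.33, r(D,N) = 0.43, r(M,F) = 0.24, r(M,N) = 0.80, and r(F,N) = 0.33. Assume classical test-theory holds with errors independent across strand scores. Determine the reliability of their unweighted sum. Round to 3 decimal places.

0.930

Var(D+M+F+N) = 4 + 2·[0.52 + 0.33 + 0.43 + 0.24 + 0.80 + 0.33] = 4 + 5.3 = 9.3.
Because errors are independent across components, Cov(Tᵢ,Tⱼ) = Cov(Xᵢ,Xⱼ); the off-diagonal part of the true-score variance is the same as above.
True-score variance = [0.65 + 0.93 + 0.82 + 0.95] + 5.3 = 3.35 + 5.3 = 8.65.
Reliability = 8.65 / 9.3 = 0.930.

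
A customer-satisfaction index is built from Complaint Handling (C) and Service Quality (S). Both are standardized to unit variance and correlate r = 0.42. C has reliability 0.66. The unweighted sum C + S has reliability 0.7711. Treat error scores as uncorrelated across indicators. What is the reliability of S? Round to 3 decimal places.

0.690

Var(C+S) = 2 + 2·0.42 = 2.840.
True-score variance = ρ_C + ρ_S + 2·0.42, so 0.7711 = (0.66 + ρ_S + 0.84) / 2.840.
ρ_S = 0.7711·2.840 − 0.66 − 0.84 = 0.690.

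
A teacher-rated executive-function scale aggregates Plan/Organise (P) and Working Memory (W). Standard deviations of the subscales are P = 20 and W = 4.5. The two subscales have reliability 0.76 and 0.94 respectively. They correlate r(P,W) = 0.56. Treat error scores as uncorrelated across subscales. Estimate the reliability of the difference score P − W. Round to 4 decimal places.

0.6957

Var(P−W) = 20² + 4.5² − 2·20·4.5·0.56 = 420.25 − 100.8 = 319.45.
With uncorrelated errors the cross-covariances are all true-score covariance, so they carry over unchanged; only the diagonal terms shrink to ρᵢσᵢ².
True-score variance = [20²·0.76 + 4.5²·0.94] − 100.8 = 323.035 − 100.8 = 222.235.
Reliability = 222.235 / 319.45 = 0.6957.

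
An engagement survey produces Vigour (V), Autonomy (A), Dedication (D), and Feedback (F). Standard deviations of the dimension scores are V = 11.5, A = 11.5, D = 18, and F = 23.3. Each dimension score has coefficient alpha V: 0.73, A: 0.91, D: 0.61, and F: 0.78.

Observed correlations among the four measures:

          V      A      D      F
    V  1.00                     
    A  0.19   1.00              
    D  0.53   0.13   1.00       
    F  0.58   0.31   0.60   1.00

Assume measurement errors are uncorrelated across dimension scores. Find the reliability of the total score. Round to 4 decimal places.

0.8795

Var(V+A+D+F) = 11.5² + 11.5² + 18² + 23.3² + 2·[11.5·11.5·0.19 + 11.5·18·0.53 + 11.5·23.3·0.58 + 11.5·18·0.13 + 11.5·23.3·0.31 + 18·23.3·0.60] = 1131.39 + 1303.73 = 2435.12.
Under uncorrelated errors the observed covariances equal the true-score covariances, so only the own-variance terms attenuate.
True-score variance = [11.5²·0.73 + 11.5²·0.91 + 18²·0.61 + 23.3²·0.78] + 1303.73 = 837.984 + 1303.73 = 2141.71.
Reliability = 2141.71 / 2435.12 = 0.8795.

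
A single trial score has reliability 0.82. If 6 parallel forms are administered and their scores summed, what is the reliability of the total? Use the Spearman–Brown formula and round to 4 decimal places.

0.9647

ρ_k = kρ / (1 + (k−1)ρ) = 6·0.82 / (1 + 5·0.82) = 4.920 / 5.100 = 0.9647.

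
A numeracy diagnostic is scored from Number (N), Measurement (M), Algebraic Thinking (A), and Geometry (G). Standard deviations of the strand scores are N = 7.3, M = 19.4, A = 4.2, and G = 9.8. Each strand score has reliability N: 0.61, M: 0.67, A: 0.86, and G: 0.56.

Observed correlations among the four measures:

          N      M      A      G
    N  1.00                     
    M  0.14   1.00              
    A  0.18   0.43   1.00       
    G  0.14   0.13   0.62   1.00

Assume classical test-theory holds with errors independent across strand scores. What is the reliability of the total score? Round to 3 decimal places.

Var(N+M+A+G) = 7.3² + 19.4² + 4.2² + 9.8² + 2·[7.3·19.4·0.14 + 7.3·4.2·0.18 + 7.3·9.8·0.14 + 19.4·4.2·0.43 + 19.4·9.8·0.13 + 4.2·9.8·0.62] = 543.33 + 241.265 = 784.595.
With uncorrelated errors the cross-covariances are all true-score covariance, so they carry over unchanged; only the diagonal terms shrink to ρᵢσᵢ².
True-score variance = [7.3²·0.61 + 19.4²·0.67 + 4.2²·0.86 + 9.8²·0.56] + 241.265 = 353.621 + 241.265 = 594.886.
Reliability = 594.886 / 784.595 = 0.758.

0.758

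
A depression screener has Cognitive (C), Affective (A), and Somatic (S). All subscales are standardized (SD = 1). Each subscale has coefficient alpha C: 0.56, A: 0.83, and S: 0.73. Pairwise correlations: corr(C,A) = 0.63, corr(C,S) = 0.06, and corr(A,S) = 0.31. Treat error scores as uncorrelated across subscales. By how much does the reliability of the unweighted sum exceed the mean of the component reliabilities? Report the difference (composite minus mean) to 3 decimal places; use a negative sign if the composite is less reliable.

0.117

Var(sum) = 3 + 2 = 5; true-score variance = 2.12 + 2 = 4.12; composite reliability = 0.8240.
Mean component reliability = 0.7067.
Difference = 0.8240 − 0.7067 = 0.117.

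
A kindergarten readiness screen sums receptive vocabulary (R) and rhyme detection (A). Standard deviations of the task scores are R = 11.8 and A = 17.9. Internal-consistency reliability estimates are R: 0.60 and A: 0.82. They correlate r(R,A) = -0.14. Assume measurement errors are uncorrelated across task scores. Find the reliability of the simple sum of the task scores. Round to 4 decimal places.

Var(R+A) = 11.8² + 17.9² + 2·[11.8·17.9·(-0.14)] = 459.65 − 59.1416 = 400.508.
Because errors are independent across components, Cov(Tᵢ,Tⱼ) = Cov(Xᵢ,Xⱼ); the off-diagonal part of the true-score variance is the same as above.
True-score variance = [11.8²·0.60 + 17.9²·0.82] − 59.1416 = 346.28 − 59.1416 = 287.139.
Reliability = 287.139 / 400.508 = 0.7169.

0.7169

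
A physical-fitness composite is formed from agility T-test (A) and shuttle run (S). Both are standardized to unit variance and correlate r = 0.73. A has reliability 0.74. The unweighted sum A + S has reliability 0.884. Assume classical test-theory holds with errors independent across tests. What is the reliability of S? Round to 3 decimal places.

0.859

Var(A+S) = 2 + 2·0.73 = 3.460.
True-score variance = ρ_A + ρ_S + 2·0.73, so 0.884 = (0.74 + ρ_S + 1.46) / 3.460.
ρ_S = 0.884·3.460 − 0.74 − 1.46 = 0.859.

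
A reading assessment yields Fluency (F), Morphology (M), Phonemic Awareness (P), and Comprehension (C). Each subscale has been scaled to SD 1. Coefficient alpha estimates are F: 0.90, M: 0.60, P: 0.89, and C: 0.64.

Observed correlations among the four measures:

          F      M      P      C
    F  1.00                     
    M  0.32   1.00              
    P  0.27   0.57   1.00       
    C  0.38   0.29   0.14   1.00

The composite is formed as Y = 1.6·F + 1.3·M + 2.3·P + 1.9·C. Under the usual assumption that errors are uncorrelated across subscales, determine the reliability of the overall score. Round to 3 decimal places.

0.887

Var(Y) = 1.6² + 1.3² + 2.3² + 1.9² + 2·[2.08·0.32 + 3.68·0.27 + 3.04·0.38 + 2.99·0.57 + 2.47·0.29 + 4.37·0.14] = 13.15 + 11.6936 = 24.8436.
With uncorrelated errors the cross-covariances are all true-score covariance, so they carry over unchanged; only the diagonal terms shrink to ρᵢσᵢ².
True-score variance = [1.6²·0.90 + 1.3²·0.60 + 2.3²·0.89 + 1.9²·0.64] + 11.6936 = 10.3365 + 11.6936 = 22.0301.
Reliability = 22.0301 / 24.8436 = 0.887.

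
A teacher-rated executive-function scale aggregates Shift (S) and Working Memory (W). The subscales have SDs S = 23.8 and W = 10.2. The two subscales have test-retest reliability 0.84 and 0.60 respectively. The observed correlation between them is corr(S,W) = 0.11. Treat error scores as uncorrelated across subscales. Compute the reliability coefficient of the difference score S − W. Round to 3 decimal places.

Var(S−W) = 23.8² + 10.2² − 2·23.8·10.2·0.11 = 670.48 − 53.4072 = 617.073.
Because errors are independent across components, Cov(Tᵢ,Tⱼ) = Cov(Xᵢ,Xⱼ); the off-diagonal part of the true-score variance is the same as above.
True-score variance = [23.8²·0.84 + 10.2²·0.60] − 53.4072 = 538.234 − 53.4072 = 484.826.
Reliability = 484.826 / 617.073 = 0.786.

0.786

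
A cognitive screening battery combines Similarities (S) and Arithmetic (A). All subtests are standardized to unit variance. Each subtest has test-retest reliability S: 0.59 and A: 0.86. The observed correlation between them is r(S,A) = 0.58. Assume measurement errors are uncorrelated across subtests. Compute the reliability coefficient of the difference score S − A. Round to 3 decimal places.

0.345

Var(S−A) = 1 + 1 − 2·0.58 = 2 − 1.16 = 0.84.
Under uncorrelated errors the observed covariances equal the true-score covariances, so only the own-variance terms attenuate.
True-score variance = [0.59 + 0.86] − 1.16 = 1.45 − 1.16 = 0.29.
Reliability = 0.29 / 0.84 = 0.345.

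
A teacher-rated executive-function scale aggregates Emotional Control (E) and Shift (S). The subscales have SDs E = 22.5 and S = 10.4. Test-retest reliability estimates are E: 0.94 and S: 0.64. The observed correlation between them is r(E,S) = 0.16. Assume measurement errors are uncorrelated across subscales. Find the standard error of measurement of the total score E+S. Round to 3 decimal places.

Var(total) = 614.41 + 74.88 = 689.29.
True-score variance = 545.097 + 74.88 = 619.977, so reliability = 0.8994.
Error variance = 689.29 − 619.977 = 69.3126; SEM = √69.3126 = 8.325.

8.325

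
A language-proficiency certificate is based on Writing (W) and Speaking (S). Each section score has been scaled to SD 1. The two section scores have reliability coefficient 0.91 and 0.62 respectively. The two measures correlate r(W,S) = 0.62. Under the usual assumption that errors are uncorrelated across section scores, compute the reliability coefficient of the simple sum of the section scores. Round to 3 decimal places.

Var(W+S) = 2 + 2·[0.62] = 2 + 1.24 = 3.24.
Under uncorrelated errors the observed covariances equal the true-score covariances, so only the own-variance terms attenuate.
True-score variance = [0.91 + 0.62] + 1.24 = 1.53 + 1.24 = 2.77.
Reliability = 2.77 / 3.24 = 0.855.

0.855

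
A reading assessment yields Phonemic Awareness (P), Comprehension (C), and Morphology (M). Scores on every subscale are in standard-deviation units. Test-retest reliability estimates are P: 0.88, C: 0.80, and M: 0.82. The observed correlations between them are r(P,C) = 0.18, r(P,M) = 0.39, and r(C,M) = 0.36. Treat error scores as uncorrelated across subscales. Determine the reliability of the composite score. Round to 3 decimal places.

0.897

Var(P+C+M) = 3 + 2·[0.18 + 0.39 + 0.36] = 3 + 1.86 = 4.86.
Because errors are independent across components, Cov(Tᵢ,Tⱼ) = Cov(Xᵢ,Xⱼ); the off-diagonal part of the true-score variance is the same as above.
True-score variance = [0.88 + 0.80 + 0.82] + 1.86 = 2.5 + 1.86 = 4.36.
Reliability = 4.36 / 4.86 = 0.897.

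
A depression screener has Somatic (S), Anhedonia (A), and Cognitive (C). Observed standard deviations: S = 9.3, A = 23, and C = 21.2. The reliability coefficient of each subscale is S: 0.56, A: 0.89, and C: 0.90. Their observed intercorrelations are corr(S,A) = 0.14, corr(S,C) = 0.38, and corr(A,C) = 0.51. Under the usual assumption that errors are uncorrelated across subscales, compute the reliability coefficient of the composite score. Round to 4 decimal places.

Var(S+A+C) = 9.3² + 23² + 21.2² + 2·[9.3·23·0.14 + 9.3·21.2·0.38 + 23·21.2·0.51] = 1064.93 + 707.086 = 1772.02.
With uncorrelated errors the cross-covariances are all true-score covariance, so they carry over unchanged; only the diagonal terms shrink to ρᵢσᵢ².
True-score variance = [9.3²·0.56 + 23²·0.89 + 21.2²·0.90] + 707.086 = 923.74 + 707.086 = 1630.83.
Reliability = 1630.83 / 1772.02 = 0.9203.

0.9203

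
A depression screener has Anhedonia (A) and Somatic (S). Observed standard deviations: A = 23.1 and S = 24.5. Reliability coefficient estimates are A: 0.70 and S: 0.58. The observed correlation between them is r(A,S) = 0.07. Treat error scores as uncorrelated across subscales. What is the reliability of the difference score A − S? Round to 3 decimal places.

Var(A−S) = 23.1² + 24.5² − 2·23.1·24.5·0.07 = 1133.86 − 79.233 = 1054.63.
Because errors are independent across components, Cov(Tᵢ,Tⱼ) = Cov(Xᵢ,Xⱼ); the off-diagonal part of the true-score variance is the same as above.
True-score variance = [23.1²·0.70 + 24.5²·0.58] − 79.233 = 721.672 − 79.233 = 642.439.
Reliability = 642.439 / 1054.63 = 0.609.

0.609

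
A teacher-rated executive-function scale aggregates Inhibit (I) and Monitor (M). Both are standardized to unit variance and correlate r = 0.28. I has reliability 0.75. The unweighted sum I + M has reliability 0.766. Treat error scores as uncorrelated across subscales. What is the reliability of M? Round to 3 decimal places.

0.651

Var(I+M) = 2 + 2·0.28 = 2.560.
True-score variance = ρ_I + ρ_M + 2·0.28, so 0.766 = (0.75 + ρ_M + 0.56) / 2.560.
ρ_M = 0.766·2.560 − 0.75 − 0.56 = 0.651.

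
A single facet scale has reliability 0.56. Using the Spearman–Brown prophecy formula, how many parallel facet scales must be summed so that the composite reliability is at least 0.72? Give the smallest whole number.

3

k ≥ ρ*(1−ρ₁)/(ρ₁(1−ρ*)) = 0.72·0.44 / (0.56·0.28) = 2.020.
Smallest integer k = 3.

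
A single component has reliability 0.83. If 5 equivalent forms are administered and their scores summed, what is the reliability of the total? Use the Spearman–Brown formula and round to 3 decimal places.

ρ_k = kρ / (1 + (k−1)ρ) = 5·0.83 / (1 + 4·0.83) = 4.150 / 4.320 = 0.961.

0.961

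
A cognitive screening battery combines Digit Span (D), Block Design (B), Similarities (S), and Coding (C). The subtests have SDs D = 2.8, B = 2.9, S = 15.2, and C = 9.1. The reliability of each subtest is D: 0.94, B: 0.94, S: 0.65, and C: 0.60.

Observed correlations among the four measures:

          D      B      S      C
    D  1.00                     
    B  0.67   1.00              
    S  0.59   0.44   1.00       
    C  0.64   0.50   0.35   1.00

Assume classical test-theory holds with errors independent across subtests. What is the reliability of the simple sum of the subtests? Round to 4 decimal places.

Var(D+B+S+C) = 2.8² + 2.9² + 15.2² + 9.1² + 2·[2.8·2.9·0.67 + 2.8·15.2·0.59 + 2.8·9.1·0.64 + 2.9·15.2·0.44 + 2.9·9.1·0.50 + 15.2·9.1·0.35] = 330.1 + 255.72 = 585.82.
Because errors are independent across components, Cov(Tᵢ,Tⱼ) = Cov(Xᵢ,Xⱼ); the off-diagonal part of the true-score variance is the same as above.
True-score variance = [2.8²·0.94 + 2.9²·0.94 + 15.2²·0.65 + 9.1²·0.60] + 255.72 = 215.137 + 255.72 = 470.857.
Reliability = 470.857 / 585.82 = 0.8038.

0.8038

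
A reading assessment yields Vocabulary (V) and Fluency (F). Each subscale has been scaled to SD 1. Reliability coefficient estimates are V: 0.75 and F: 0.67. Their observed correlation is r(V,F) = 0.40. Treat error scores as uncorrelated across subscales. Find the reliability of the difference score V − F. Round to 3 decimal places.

Var(V−F) = 1 + 1 − 2·0.40 = 2 − 0.8 = 1.2.
Because errors are independent across components, Cov(Tᵢ,Tⱼ) = Cov(Xᵢ,Xⱼ); the off-diagonal part of the true-score variance is the same as above.
True-score variance = [0.75 + 0.67] − 0.8 = 1.42 − 0.8 = 0.62.
Reliability = 0.62 / 1.2 = 0.517.

0.517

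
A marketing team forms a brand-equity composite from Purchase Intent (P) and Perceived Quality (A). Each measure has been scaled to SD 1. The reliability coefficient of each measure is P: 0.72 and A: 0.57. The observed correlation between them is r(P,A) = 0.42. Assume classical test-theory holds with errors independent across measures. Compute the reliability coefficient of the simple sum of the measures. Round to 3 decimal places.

0.750

Var(P+A) = 2 + 2·[0.42] = 2 + 0.84 = 2.84.
Under uncorrelated errors the observed covariances equal the true-score covariances, so only the own-variance terms attenuate.
True-score variance = [0.72 + 0.57] + 0.84 = 1.29 + 0.84 = 2.13.
Reliability = 2.13 / 2.84 = 0.750.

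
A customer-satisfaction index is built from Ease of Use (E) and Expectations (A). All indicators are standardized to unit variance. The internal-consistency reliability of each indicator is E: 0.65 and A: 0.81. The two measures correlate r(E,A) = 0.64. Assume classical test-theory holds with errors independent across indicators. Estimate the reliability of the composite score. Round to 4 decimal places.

0.8354

Var(E+A) = 2 + 2·[0.64] = 2 + 1.28 = 3.28.
Because errors are independent across components, Cov(Tᵢ,Tⱼ) = Cov(Xᵢ,Xⱼ); the off-diagonal part of the true-score variance is the same as above.
True-score variance = [0.65 + 0.81] + 1.28 = 1.46 + 1.28 = 2.74.
Reliability = 2.74 / 3.28 = 0.8354.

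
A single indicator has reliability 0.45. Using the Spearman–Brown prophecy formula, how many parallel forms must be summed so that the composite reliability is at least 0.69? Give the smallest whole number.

k ≥ ρ*(1−ρ₁)/(ρ₁(1−ρ*)) = 0.69·0.55 / (0.45·0.31) = 2.720.
Smallest integer k = 3.

3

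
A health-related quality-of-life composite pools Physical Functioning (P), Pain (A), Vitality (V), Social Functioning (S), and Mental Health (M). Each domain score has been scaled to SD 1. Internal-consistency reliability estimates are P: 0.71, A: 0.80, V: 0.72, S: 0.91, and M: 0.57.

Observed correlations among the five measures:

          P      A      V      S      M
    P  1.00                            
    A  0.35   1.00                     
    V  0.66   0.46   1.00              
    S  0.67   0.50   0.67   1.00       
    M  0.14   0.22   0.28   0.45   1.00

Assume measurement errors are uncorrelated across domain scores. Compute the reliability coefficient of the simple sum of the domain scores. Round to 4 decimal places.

0.9065

Var(P+A+V+S+M) = 5 + 2·[0.35 + 0.66 + 0.67 + 0.14 + 0.46 + 0.50 + 0.22 + 0.67 + 0.28 + 0.45] = 5 + 8.8 = 13.8.
Because errors are independent across components, Cov(Tᵢ,Tⱼ) = Cov(Xᵢ,Xⱼ); the off-diagonal part of the true-score variance is the same as above.
True-score variance = [0.71 + 0.80 + 0.72 + 0.91 + 0.57] + 8.8 = 3.71 + 8.8 = 12.51.
Reliability = 12.51 / 13.8 = 0.9065.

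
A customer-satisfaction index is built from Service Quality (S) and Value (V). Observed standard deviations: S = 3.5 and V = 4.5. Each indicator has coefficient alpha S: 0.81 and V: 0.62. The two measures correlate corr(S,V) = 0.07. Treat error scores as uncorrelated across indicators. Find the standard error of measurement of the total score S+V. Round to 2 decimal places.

Var(total) = 32.5 + 2.205 = 34.705.
True-score variance = 22.4775 + 2.205 = 24.6825, so reliability = 0.7112.
Error variance = 34.705 − 24.6825 = 10.0225; SEM = √10.0225 = 3.17.

3.17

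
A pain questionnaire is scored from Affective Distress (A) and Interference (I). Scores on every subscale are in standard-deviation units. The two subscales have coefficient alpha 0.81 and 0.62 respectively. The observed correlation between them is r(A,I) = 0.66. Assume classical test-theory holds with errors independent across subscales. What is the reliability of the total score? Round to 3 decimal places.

0.828

Var(A+I) = 2 + 2·[0.66] = 2 + 1.32 = 3.32.
Because errors are independent across components, Cov(Tᵢ,Tⱼ) = Cov(Xᵢ,Xⱼ); the off-diagonal part of the true-score variance is the same as above.
True-score variance = [0.81 + 0.62] + 1.32 = 1.43 + 1.32 = 2.75.
Reliability = 2.75 / 3.32 = 0.828.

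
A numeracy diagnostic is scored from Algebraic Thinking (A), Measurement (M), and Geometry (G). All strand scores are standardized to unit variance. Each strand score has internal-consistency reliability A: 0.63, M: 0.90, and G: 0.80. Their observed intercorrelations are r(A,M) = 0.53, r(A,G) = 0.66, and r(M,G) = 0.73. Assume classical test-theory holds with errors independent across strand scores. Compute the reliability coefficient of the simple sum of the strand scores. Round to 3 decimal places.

0.902

Var(A+M+G) = 3 + 2·[0.53 + 0.66 + 0.73] = 3 + 3.84 = 6.84.
With uncorrelated errors the cross-covariances are all true-score covariance, so they carry over unchanged; only the diagonal terms shrink to ρᵢσᵢ².
True-score variance = [0.63 + 0.90 + 0.80] + 3.84 = 2.33 + 3.84 = 6.17.
Reliability = 6.17 / 6.84 = 0.902.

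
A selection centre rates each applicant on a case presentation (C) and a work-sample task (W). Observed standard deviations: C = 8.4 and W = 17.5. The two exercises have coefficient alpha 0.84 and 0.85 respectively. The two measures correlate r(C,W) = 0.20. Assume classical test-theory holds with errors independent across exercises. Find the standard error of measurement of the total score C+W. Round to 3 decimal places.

7.565

Var(total) = 376.81 + 58.8 = 435.61.
True-score variance = 319.583 + 58.8 = 378.383, so reliability = 0.8686.
Error variance = 435.61 − 378.383 = 57.2271; SEM = √57.2271 = 7.565.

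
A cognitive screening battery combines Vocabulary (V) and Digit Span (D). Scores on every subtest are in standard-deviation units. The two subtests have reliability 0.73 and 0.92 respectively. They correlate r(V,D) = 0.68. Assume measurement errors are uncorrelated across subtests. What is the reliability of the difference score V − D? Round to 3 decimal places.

Var(V−D) = 1 + 1 − 2·0.68 = 2 − 1.36 = 0.64.
With uncorrelated errors the cross-covariances are all true-score covariance, so they carry over unchanged; only the diagonal terms shrink to ρᵢσᵢ².
True-score variance = [0.73 + 0.92] − 1.36 = 1.65 − 1.36 = 0.29.
Reliability = 0.29 / 0.64 = 0.453.

0.453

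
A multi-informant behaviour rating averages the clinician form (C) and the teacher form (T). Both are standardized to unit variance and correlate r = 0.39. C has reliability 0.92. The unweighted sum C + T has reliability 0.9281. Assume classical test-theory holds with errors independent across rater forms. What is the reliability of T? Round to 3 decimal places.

0.880

Var(C+T) = 2 + 2·0.39 = 2.780.
True-score variance = ρ_C + ρ_T + 2·0.39, so 0.9281 = (0.92 + ρ_T + 0.78) / 2.780.
ρ_T = 0.9281·2.780 − 0.92 − 0.78 = 0.880.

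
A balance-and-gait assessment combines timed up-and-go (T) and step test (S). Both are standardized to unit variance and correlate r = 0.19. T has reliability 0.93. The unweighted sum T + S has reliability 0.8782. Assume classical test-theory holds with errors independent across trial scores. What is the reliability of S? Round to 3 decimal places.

Var(T+S) = 2 + 2·0.19 = 2.380.
True-score variance = ρ_T + ρ_S + 2·0.19, so 0.8782 = (0.93 + ρ_S + 0.38) / 2.380.
ρ_S = 0.8782·2.380 − 0.93 − 0.38 = 0.780.

0.780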